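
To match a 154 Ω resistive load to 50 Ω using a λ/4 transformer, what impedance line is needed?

Z_qwt ≈ 87.7 Ω

Z_qwt = √(Z_0·R_L) = √(50 × 154) = √7700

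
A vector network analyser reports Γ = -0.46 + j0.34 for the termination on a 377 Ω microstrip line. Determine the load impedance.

Z_L ≈ 113 + j114 Ω

Z_L = Z_0·(1 + Γ)/(1 − Γ) = 377·(0.54 + j0.34)/(1.46 − j0.34)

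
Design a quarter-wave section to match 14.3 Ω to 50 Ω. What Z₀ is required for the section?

Z_qwt = √(Z_0·R_L) = √(50 × 14.3) = √715

Z_qwt ≈ 26.7 Ω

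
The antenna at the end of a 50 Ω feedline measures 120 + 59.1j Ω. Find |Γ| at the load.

Γ = (Z_L − Z_0)/(Z_L + Z_0) = (70 + j59.1)/(170 + j59.1)
|Γ| = 91.6/180

|Γ| ≈ 0.509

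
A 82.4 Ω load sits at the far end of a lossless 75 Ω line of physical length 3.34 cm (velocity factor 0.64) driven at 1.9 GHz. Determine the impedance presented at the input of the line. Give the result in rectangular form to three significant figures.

Z_in ≈ 71.1 + j5.68 Ω

λ = v/f = 0.64·c / 1.9 GHz = 0.101 m
βl = 2π·l/λ = 2π × 0.331 = 119°
tan(βl) = tan(119°) = -1.8
Z_in = Z_0·(Z_L + jZ_0·tanβl)/(Z_0 + jZ_L·tanβl)
     = 75·(82.4 − j135)/(75 − j149)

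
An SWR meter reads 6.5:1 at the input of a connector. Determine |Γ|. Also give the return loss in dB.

|Γ| = (S − 1)/(S + 1) = (6.5 − 1)/(6.5 + 1) = 5.5/7.5
RL = −20·log₁₀|Γ| = −20·log₁₀(0.733)

|Γ| ≈ 0.733; return loss ≈ 2.69 dB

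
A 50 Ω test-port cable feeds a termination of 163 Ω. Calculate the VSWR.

VSWR ≈ 3.26

For a purely resistive load, VSWR = R_L/Z_0 or Z_0/R_L (whichever > 1) = 163/50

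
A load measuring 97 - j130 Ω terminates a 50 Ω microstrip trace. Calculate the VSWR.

VSWR ≈ 5.77

Γ = (Z_L − Z_0)/(Z_L + Z_0) = (47 − j130)/(147 − j130)
|Γ| = 138/196 = 0.704
VSWR = (1 + |Γ|)/(1 − |Γ|) = 1.7/0.296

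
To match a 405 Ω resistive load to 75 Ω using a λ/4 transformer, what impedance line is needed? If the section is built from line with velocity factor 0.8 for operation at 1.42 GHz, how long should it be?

Z_qwt = √(Z_0·R_L) = √(75 × 405) = √30380
λ = 0.8·c/f = 0.169 m, so l = λ/4 = 0.0423 m

Z_qwt ≈ 174 Ω; length ≈ 4.23 cm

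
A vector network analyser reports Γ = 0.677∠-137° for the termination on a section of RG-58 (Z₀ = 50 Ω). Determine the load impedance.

Z_L ≈ 11.1 − j18.9 Ω

Z_L = Z_0·(1 + Γ)/(1 − Γ) = 50·(0.505 − j0.462)/(1.5 + j0.462)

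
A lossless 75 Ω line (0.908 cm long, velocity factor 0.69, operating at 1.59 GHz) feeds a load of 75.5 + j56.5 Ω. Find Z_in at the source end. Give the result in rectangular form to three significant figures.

Z_in ≈ 144 + j36.9 Ω

λ = v/f = 0.69·c / 1.59 GHz = 0.13 m
βl = 2π·l/λ = 2π × 0.0697 = 25.1°
tan(βl) = tan(25.1°) = 0.469
Z_in = Z_0·(Z_L + jZ_0·tanβl)/(Z_0 + jZ_L·tanβl)
     = 75·(75.5 + j91.6)/(48.5 + j35.4)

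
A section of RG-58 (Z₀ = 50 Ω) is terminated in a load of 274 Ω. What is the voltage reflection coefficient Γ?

Γ = (Z_L − Z_0)/(Z_L + Z_0) = (274 − 50)/(274 + 50) = 224/324

Γ = 0.691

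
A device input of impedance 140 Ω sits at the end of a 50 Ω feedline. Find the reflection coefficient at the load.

Γ = (Z_L − Z_0)/(Z_L + Z_0) = (140 − 50)/(140 + 50) = 90/190

Γ = 0.474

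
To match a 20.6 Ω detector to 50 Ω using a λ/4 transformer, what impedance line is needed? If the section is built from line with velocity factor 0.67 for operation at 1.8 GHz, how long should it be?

Z_qwt ≈ 32.1 Ω; length ≈ 2.79 cm

Z_qwt = √(Z_0·R_L) = √(50 × 20.6) = √1030
λ = 0.67·c/f = 0.112 m, so l = λ/4 = 0.0279 m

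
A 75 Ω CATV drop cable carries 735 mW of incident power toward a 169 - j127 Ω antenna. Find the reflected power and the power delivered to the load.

P_reflected ≈ 243 mW; P_delivered ≈ 492 mW

|Γ| = |(94 − j127)/(244 − j127)| = 0.574
|Γ|² = 0.33
P_refl = |Γ|²·P_inc = 243 mW, P_del = (1 − |Γ|²)·P_inc = 492 mW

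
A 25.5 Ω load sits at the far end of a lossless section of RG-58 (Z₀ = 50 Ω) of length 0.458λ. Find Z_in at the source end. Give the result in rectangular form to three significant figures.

Z_in ≈ 26.9 − j9.81 Ω

βl = 2π × 0.458 = 165°
tan(βl) = tan(165°) = -0.27
Z_in = Z_0·(Z_L + jZ_0·tanβl)/(Z_0 + jZ_L·tanβl)
     = 50·(25.5 − j13.5)/(50 − j6.89)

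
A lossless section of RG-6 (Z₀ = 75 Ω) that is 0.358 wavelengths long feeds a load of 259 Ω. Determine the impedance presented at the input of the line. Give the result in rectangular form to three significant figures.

βl = 2π × 0.358 = 129°
tan(βl) = tan(129°) = -1.24
Z_in = Z_0·(Z_L + jZ_0·tanβl)/(Z_0 + jZ_L·tanβl)
     = 75·(259 − j93)/(75 − j321)

Z_in ≈ 34 + j52.5 Ω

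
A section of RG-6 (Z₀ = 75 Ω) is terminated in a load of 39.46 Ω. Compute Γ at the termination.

Γ = (Z_L − Z_0)/(Z_L + Z_0) = (39.46 − 75)/(39.46 + 75) = -35.54/114.5

Γ = -0.311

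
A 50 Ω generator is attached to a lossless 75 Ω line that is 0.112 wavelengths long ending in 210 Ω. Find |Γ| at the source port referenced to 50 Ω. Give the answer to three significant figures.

βl = 2π × 0.112 = 40.3°
tan(βl) = 0.849
Z_in = Z_0·(Z_L + jZ_0·tanβl)/(Z_0 + jZ_L·tanβl) = 54.4 − j65.5 Ω
Γ_s = (Z_in − Z_s)/(Z_in + Z_s) = (4.35 − j65.5)/(104 − j65.5), |Γ_s| = 0.533

|Γ| ≈ 0.533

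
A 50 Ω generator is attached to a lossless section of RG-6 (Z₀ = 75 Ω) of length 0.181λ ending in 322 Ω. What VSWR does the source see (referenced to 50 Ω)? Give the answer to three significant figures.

βl = 2π × 0.181 = 65.2°
tan(βl) = 2.16
Z_in = Z_0·(Z_L + jZ_0·tanβl)/(Z_0 + jZ_L·tanβl) = 21 − j32.5 Ω
Γ_s = (Z_in − Z_s)/(Z_in + Z_s) = (-29 − j32.5)/(71 − j32.5), |Γ_s| = 0.558
VSWR = (1 + |Γ_s|)/(1 − |Γ_s|)

VSWR ≈ 3.53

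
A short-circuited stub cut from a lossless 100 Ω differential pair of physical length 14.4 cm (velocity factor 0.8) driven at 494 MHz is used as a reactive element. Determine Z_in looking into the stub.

Z_in ≈ −j333 Ω

λ = v/f = 0.8·c / 494 MHz = 0.486 m
βl = 2π·l/λ = 2π × 0.296 = 107°
tan(βl) = -3.33
For a short-circuited stub, Z_in = jZ_0·tan(βl)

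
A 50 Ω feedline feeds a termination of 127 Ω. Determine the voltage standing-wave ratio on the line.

VSWR ≈ 2.54

Γ = (127 − 50)/(127 + 50) = 0.435
VSWR = (1 + 0.435)/(1 − 0.435)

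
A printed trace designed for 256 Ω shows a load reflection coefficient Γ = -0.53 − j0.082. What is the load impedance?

Z_L = Z_0·(1 + Γ)/(1 − Γ) = 256·(0.47 − j0.082)/(1.53 + j0.082)

Z_L ≈ 77.7 − j17.9 Ω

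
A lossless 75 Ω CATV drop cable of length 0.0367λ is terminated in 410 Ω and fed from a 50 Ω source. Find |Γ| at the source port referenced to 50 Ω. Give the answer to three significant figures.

βl = 2π × 0.0367 = 13.2°
tan(βl) = 0.235
Z_in = Z_0·(Z_L + jZ_0·tanβl)/(Z_0 + jZ_L·tanβl) = 163 − j192 Ω
Γ_s = (Z_in − Z_s)/(Z_in + Z_s) = (113 − j192)/(213 − j192), |Γ_s| = 0.777

|Γ| ≈ 0.777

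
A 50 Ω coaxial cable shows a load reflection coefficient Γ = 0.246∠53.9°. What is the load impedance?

Z_L = Z_0·(1 + Γ)/(1 − Γ) = 50·(1.14 + j0.199)/(0.855 − j0.199)

Z_L ≈ 61 + j25.8 Ω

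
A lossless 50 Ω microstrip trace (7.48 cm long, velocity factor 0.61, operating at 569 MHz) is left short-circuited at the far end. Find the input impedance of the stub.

λ = v/f = 0.61·c / 569 MHz = 0.322 m
βl = 2π·l/λ = 2π × 0.233 = 83.7°
tan(βl) = 9.1
For a short-circuited stub, Z_in = jZ_0·tan(βl)

Z_in ≈ +j455 Ω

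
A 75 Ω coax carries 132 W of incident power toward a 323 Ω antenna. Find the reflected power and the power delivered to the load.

Γ = (323 − 75)/(323 + 75) = 0.623
|Γ|² = 0.388
P_refl = |Γ|²·P_inc = 51.3 W, P_del = (1 − |Γ|²)·P_inc = 80.7 W

P_reflected ≈ 51.3 W; P_delivered ≈ 80.7 W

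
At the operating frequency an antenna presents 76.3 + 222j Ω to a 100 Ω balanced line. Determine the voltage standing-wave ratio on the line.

VSWR ≈ 8.41

Γ = (Z_L − Z_0)/(Z_L + Z_0) = (-23.7 + j222)/(176.3 + j222)
|Γ| = 223/283 = 0.788
VSWR = (1 + |Γ|)/(1 − |Γ|) = 1.79/0.212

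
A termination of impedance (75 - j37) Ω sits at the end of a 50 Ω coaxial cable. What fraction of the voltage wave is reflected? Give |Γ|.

Γ = (Z_L − Z_0)/(Z_L + Z_0) = (25 − j37)/(125 − j37)
|Γ| = 44.7/130

|Γ| ≈ 0.343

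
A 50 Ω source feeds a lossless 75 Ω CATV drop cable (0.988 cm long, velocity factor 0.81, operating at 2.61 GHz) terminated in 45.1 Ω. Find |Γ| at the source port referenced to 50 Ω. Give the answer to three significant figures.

|Γ| ≈ 0.283

λ = v/f = 0.81·c / 2.61 GHz = 0.0931 m
βl = 2π·l/λ = 2π × 0.106 = 38.2°
tan(βl) = 0.787
Z_in = Z_0·(Z_L + jZ_0·tanβl)/(Z_0 + jZ_L·tanβl) = 59.7 + j30.8 Ω
Γ_s = (Z_in − Z_s)/(Z_in + Z_s) = (9.67 + j30.8)/(110 + j30.8), |Γ_s| = 0.283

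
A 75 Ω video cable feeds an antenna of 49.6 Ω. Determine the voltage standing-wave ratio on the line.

For a purely resistive load, VSWR = R_L/Z_0 or Z_0/R_L (whichever > 1) = 75/49.6

VSWR ≈ 1.51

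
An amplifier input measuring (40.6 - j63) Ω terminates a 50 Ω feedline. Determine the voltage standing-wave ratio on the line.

VSWR ≈ 3.73

Γ = (Z_L − Z_0)/(Z_L + Z_0) = (-9.4 − j63)/(90.6 − j63)
|Γ| = 63.7/110 = 0.577
VSWR = (1 + |Γ|)/(1 − |Γ|) = 1.58/0.423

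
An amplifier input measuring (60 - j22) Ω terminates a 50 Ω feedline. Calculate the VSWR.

Γ = (Z_L − Z_0)/(Z_L + Z_0) = (10 − j22)/(110 − j22)
|Γ| = 24.2/112 = 0.215
VSWR = (1 + |Γ|)/(1 − |Γ|) = 1.22/0.785

VSWR ≈ 1.55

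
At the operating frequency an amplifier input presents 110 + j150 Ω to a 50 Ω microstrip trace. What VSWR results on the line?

VSWR ≈ 6.59

Γ = (Z_L − Z_0)/(Z_L + Z_0) = (60 + j150)/(160 + j150)
|Γ| = 162/219 = 0.737
VSWR = (1 + |Γ|)/(1 − |Γ|) = 1.74/0.263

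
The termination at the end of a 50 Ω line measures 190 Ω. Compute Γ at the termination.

Γ = 0.583

Γ = (Z_L − Z_0)/(Z_L + Z_0) = (190 − 50)/(190 + 50) = 140/240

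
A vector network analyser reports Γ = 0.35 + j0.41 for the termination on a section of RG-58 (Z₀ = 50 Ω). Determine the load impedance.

Z_L ≈ 60.1 + j69.4 Ω

Z_L = Z_0·(1 + Γ)/(1 − Γ) = 50·(1.35 + j0.41)/(0.65 − j0.41)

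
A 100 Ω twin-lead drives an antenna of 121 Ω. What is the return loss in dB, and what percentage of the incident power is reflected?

Γ = (121 − 100)/(121 + 100) = 0.095
RL = −20·log₁₀(0.095) = 20.4 dB
P_refl/P_inc = |Γ|² = 0.00903

RL ≈ 20.4 dB; 0.903% of incident power reflected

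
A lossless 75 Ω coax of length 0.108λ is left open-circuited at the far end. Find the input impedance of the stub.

βl = 2π × 0.108 = 38.9°
tan(βl) = 0.806
For an open-circuited stub, Z_in = −jZ_0·cot(βl) = −jZ_0/tan(βl)

Z_in ≈ −j93 Ω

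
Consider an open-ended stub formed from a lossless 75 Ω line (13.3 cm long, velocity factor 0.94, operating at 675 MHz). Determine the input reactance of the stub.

X_in ≈ 34.3 Ω (inductive)

λ = v/f = 0.94·c / 675 MHz = 0.418 m
βl = 2π·l/λ = 2π × 0.318 = 115°
tan(βl) = -2.18
For an open-ended stub, Z_in = −jZ_0·cot(βl) = −jZ_0/tan(βl)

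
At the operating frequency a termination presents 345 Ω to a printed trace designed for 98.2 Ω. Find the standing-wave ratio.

For a purely resistive load, VSWR = R_L/Z_0 or Z_0/R_L (whichever > 1) = 345/98.2

VSWR ≈ 3.51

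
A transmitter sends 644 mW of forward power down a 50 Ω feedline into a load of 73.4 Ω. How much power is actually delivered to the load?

Γ = (73.4 − 50)/(73.4 + 50) = 0.19
|Γ|² = 0.036
P_refl = |Γ|²·P_inc = 23.2 mW, P_del = (1 − |Γ|²)·P_inc = 621 mW

P_delivered ≈ 621 mW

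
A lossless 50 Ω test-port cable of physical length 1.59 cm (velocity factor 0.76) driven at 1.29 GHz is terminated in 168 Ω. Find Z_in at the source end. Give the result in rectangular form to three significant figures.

Z_in ≈ 42.5 − j58.9 Ω

λ = v/f = 0.76·c / 1.29 GHz = 0.177 m
βl = 2π·l/λ = 2π × 0.09 = 32.4°
tan(βl) = tan(32.4°) = 0.634
Z_in = Z_0·(Z_L + jZ_0·tanβl)/(Z_0 + jZ_L·tanβl)
     = 50·(168 + j31.7)/(50 + j107)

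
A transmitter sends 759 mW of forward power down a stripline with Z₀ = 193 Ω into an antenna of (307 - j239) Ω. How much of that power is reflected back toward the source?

|Γ| = |(114 − j239)/(500 − j239)| = 0.478
|Γ|² = 0.228
P_refl = |Γ|²·P_inc = 173 mW, P_del = (1 − |Γ|²)·P_inc = 586 mW

P_reflected ≈ 173 mW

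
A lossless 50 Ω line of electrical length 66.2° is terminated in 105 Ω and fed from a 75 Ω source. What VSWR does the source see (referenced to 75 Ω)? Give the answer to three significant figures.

VSWR ≈ 2.9

tan(βl) = 2.27
Z_in = Z_0·(Z_L + jZ_0·tanβl)/(Z_0 + jZ_L·tanβl) = 27.2 − j16.3 Ω
Γ_s = (Z_in − Z_s)/(Z_in + Z_s) = (-47.8 − j16.3)/(102 − j16.3), |Γ_s| = 0.488
VSWR = (1 + |Γ_s|)/(1 − |Γ_s|)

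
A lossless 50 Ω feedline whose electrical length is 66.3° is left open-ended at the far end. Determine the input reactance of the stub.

tan(βl) = 2.28
For an open-ended stub, Z_in = −jZ_0·cot(βl) = −jZ_0/tan(βl)

X_in ≈ -21.9 Ω (capacitive)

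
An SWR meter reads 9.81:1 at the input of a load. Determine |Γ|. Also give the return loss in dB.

|Γ| ≈ 0.815; return loss ≈ 1.78 dB

|Γ| = (S − 1)/(S + 1) = (9.81 − 1)/(9.81 + 1) = 8.81/10.8
RL = −20·log₁₀|Γ| = −20·log₁₀(0.815)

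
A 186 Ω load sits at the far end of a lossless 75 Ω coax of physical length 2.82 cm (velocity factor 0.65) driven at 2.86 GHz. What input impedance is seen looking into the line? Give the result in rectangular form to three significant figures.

Z_in ≈ 78.3 + j72 Ω

λ = v/f = 0.65·c / 2.86 GHz = 0.0682 m
βl = 2π·l/λ = 2π × 0.414 = 149°
tan(βl) = tan(149°) = -0.603
Z_in = Z_0·(Z_L + jZ_0·tanβl)/(Z_0 + jZ_L·tanβl)
     = 75·(186 − j45.3)/(75 − j112)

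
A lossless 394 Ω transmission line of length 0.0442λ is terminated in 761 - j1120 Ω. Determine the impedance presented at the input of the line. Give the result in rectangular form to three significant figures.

Z_in ≈ 230 − j627 Ω

βl = 2π × 0.0442 = 15.9°
tan(βl) = tan(15.9°) = 0.285
Z_in = Z_0·(Z_L + jZ_0·tanβl)/(Z_0 + jZ_L·tanβl)
     = 394·(761 − j1010)/(713 + j217)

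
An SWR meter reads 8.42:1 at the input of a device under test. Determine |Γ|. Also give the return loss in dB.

|Γ| ≈ 0.788; return loss ≈ 2.07 dB

|Γ| = (S − 1)/(S + 1) = (8.42 − 1)/(8.42 + 1) = 7.42/9.42
RL = −20·log₁₀|Γ| = −20·log₁₀(0.788)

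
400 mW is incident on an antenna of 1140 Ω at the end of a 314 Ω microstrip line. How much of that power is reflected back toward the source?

Γ = (1140 − 314)/(1140 + 314) = 0.568
|Γ|² = 0.323
P_refl = |Γ|²·P_inc = 129 mW, P_del = (1 − |Γ|²)·P_inc = 271 mW

P_reflected ≈ 129 mW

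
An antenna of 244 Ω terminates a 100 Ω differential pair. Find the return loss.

Γ = (244 − 100)/(244 + 100) = 0.419
RL = −20·log₁₀|Γ| = −20·log₁₀(0.419)

RL ≈ 7.56 dB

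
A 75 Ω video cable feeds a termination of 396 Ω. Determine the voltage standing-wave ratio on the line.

VSWR ≈ 5.28

For a purely resistive load, VSWR = R_L/Z_0 or Z_0/R_L (whichever > 1) = 396/75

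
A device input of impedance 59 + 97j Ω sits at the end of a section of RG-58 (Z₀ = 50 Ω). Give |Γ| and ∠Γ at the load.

Γ ≈ 0.668 ∠ 43°

Γ = (Z_L − Z_0)/(Z_L + Z_0) = (9 + j97)/(109 + j97)
|Γ| = 97.4/146 = 0.668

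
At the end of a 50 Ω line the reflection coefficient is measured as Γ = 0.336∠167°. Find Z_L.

Z_L = Z_0·(1 + Γ)/(1 − Γ) = 50·(0.673 + j0.0756)/(1.33 − j0.0756)

Z_L ≈ 25.1 + j4.28 Ω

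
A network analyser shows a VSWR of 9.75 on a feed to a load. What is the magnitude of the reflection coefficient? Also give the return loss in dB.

|Γ| ≈ 0.814; return loss ≈ 1.79 dB

|Γ| = (S − 1)/(S + 1) = (9.75 − 1)/(9.75 + 1) = 8.75/10.8
RL = −20·log₁₀|Γ| = −20·log₁₀(0.814)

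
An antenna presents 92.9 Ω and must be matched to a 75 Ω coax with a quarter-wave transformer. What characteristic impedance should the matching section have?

Z_qwt ≈ 83.5 Ω

Z_qwt = √(Z_0·R_L) = √(75 × 92.9) = √6968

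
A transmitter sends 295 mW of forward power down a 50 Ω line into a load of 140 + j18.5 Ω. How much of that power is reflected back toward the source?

P_reflected ≈ 68.3 mW

|Γ| = |(90 + j18.5)/(190 + j18.5)| = 0.481
|Γ|² = 0.232
P_refl = |Γ|²·P_inc = 68.3 mW, P_del = (1 − |Γ|²)·P_inc = 227 mW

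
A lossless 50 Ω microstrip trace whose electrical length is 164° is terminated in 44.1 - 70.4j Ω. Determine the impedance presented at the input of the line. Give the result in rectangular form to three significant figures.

Z_in ≈ 114 − j93.9 Ω

tan(βl) = tan(164°) = -0.287
Z_in = Z_0·(Z_L + jZ_0·tanβl)/(Z_0 + jZ_L·tanβl)
     = 50·(44.1 − j84.7)/(29.8 − j12.6)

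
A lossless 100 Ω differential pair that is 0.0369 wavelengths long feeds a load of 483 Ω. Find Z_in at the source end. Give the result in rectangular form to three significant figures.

Z_in ≈ 222 − j229 Ω

βl = 2π × 0.0369 = 13.3°
tan(βl) = tan(13.3°) = 0.236
Z_in = Z_0·(Z_L + jZ_0·tanβl)/(Z_0 + jZ_L·tanβl)
     = 100·(483 + j23.6)/(100 + j114)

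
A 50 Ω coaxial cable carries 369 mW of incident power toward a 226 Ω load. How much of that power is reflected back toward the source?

Γ = (226 − 50)/(226 + 50) = 0.638
|Γ|² = 0.407
P_refl = |Γ|²·P_inc = 150 mW, P_del = (1 − |Γ|²)·P_inc = 219 mW

P_reflected ≈ 150 mW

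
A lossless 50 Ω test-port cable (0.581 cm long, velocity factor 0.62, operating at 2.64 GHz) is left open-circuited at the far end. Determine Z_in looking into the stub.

Z_in ≈ −j87.7 Ω

λ = v/f = 0.62·c / 2.64 GHz = 0.0705 m
βl = 2π·l/λ = 2π × 0.0825 = 29.7°
tan(βl) = 0.57
For an open-circuited stub, Z_in = −jZ_0·cot(βl) = −jZ_0/tan(βl)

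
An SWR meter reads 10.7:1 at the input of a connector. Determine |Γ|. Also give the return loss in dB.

|Γ| ≈ 0.829; return loss ≈ 1.63 dB

|Γ| = (S − 1)/(S + 1) = (10.7 − 1)/(10.7 + 1) = 9.7/11.7
RL = −20·log₁₀|Γ| = −20·log₁₀(0.829)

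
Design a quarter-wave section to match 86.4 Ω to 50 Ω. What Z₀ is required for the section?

Z_qwt = √(Z_0·R_L) = √(50 × 86.4) = √4320

Z_qwt ≈ 65.7 Ω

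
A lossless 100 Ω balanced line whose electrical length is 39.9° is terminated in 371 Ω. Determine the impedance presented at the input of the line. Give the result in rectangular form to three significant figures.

tan(βl) = tan(39.9°) = 0.836
Z_in = Z_0·(Z_L + jZ_0·tanβl)/(Z_0 + jZ_L·tanβl)
     = 100·(371 + j83.6)/(100 + j310)

Z_in ≈ 59.3 − j100 Ω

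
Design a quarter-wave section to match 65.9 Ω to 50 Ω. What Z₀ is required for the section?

Z_qwt = √(Z_0·R_L) = √(50 × 65.9) = √3295

Z_qwt ≈ 57.4 Ω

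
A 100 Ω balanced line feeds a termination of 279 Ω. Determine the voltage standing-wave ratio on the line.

VSWR ≈ 2.79

Γ = (279 − 100)/(279 + 100) = 0.472
VSWR = (1 + 0.472)/(1 − 0.472)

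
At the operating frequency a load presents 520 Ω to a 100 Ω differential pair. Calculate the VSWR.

For a purely resistive load, VSWR = R_L/Z_0 or Z_0/R_L (whichever > 1) = 520/100

VSWR ≈ 5.2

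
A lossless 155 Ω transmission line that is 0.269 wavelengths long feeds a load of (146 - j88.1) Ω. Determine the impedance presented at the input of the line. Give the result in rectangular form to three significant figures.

Z_in ≈ 136 + j83.4 Ω

βl = 2π × 0.269 = 96.8°
tan(βl) = tan(96.8°) = -8.34
Z_in = Z_0·(Z_L + jZ_0·tanβl)/(Z_0 + jZ_L·tanβl)
     = 155·(146 − j1380)/(-579 − j1220)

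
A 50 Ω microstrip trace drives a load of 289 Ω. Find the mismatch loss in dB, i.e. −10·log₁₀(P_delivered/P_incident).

mismatch loss ≈ 2.98 dB

Γ = (289 − 50)/(289 + 50) = 0.705
|Γ|² = 0.497, so P_del/P_inc = 1 − |Γ|² = 0.503
ML = −10·log₁₀(1 − |Γ|²)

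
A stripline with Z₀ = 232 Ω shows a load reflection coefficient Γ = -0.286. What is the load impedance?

Z_L ≈ 129 Ω

Z_L = Z_0·(1 + Γ)/(1 − Γ) = 232·(0.714)/(1.29)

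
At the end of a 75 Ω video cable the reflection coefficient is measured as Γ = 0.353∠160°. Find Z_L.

Z_L ≈ 36.7 + j10.1 Ω

Z_L = Z_0·(1 + Γ)/(1 − Γ) = 75·(0.668 + j0.121)/(1.33 − j0.121)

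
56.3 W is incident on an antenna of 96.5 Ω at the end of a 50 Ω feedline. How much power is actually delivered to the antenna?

P_delivered ≈ 50.6 W

Γ = (96.5 − 50)/(96.5 + 50) = 0.317
|Γ|² = 0.101
P_refl = |Γ|²·P_inc = 5.67 W, P_del = (1 − |Γ|²)·P_inc = 50.6 W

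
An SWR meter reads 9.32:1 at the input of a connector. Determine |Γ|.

|Γ| ≈ 0.806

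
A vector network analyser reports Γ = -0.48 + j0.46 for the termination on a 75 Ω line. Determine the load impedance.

Z_L = Z_0·(1 + Γ)/(1 − Γ) = 75·(0.52 + j0.46)/(1.48 − j0.46)

Z_L ≈ 17.4 + j28.7 Ω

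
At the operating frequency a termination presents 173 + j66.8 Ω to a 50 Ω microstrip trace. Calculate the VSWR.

VSWR ≈ 4.02

Γ = (Z_L − Z_0)/(Z_L + Z_0) = (123 + j66.8)/(223 + j66.8)
|Γ| = 140/233 = 0.601
VSWR = (1 + |Γ|)/(1 − |Γ|) = 1.6/0.399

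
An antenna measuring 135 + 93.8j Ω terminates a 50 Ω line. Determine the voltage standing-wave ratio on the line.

VSWR ≈ 4.13

Γ = (Z_L − Z_0)/(Z_L + Z_0) = (85 + j93.8)/(185 + j93.8)
|Γ| = 127/207 = 0.61
VSWR = (1 + |Γ|)/(1 − |Γ|) = 1.61/0.39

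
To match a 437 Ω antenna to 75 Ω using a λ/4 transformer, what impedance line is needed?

Z_qwt ≈ 181 Ω

Z_qwt = √(Z_0·R_L) = √(75 × 437) = √32780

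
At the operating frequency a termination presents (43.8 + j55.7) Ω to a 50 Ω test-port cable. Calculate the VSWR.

Γ = (Z_L − Z_0)/(Z_L + Z_0) = (-6.2 + j55.7)/(93.8 + j55.7)
|Γ| = 56/109 = 0.514
VSWR = (1 + |Γ|)/(1 − |Γ|) = 1.51/0.486

VSWR ≈ 3.11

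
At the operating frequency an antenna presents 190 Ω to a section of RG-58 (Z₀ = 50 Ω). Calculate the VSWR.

VSWR ≈ 3.8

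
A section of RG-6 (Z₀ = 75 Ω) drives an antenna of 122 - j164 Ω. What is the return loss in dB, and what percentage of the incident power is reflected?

Γ = (47 − j164)/(197 − j164), |Γ| = 0.666
RL = −20·log₁₀(0.666) = 3.54 dB
P_refl/P_inc = |Γ|² = 0.443

RL ≈ 3.54 dB; 44.3% of incident power reflected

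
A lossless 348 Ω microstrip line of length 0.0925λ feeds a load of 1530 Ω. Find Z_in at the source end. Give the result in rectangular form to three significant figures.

βl = 2π × 0.0925 = 33.3°
tan(βl) = tan(33.3°) = 0.657
Z_in = Z_0·(Z_L + jZ_0·tanβl)/(Z_0 + jZ_L·tanβl)
     = 348·(1530 + j229)/(348 + j1010)

Z_in ≈ 234 − j449 Ω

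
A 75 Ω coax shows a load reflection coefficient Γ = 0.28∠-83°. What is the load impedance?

Z_L ≈ 68.4 − j41.3 Ω

Z_L = Z_0·(1 + Γ)/(1 − Γ) = 75·(1.03 − j0.278)/(0.966 + j0.278)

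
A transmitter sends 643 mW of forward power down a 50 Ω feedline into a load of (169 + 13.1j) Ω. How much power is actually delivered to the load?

P_delivered ≈ 452 mW

|Γ| = |(119 + j13.1)/(219 + j13.1)| = 0.546
|Γ|² = 0.298
P_refl = |Γ|²·P_inc = 191 mW, P_del = (1 − |Γ|²)·P_inc = 452 mW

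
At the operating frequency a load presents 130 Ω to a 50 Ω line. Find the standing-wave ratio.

VSWR ≈ 2.6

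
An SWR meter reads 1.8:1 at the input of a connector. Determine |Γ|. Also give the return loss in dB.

|Γ| ≈ 0.286; return loss ≈ 10.9 dB

|Γ| = (S − 1)/(S + 1) = (1.8 − 1)/(1.8 + 1) = 0.8/2.8
RL = −20·log₁₀|Γ| = −20·log₁₀(0.286)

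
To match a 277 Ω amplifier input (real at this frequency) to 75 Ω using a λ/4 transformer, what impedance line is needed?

Z_qwt ≈ 144 Ω

Z_qwt = √(Z_0·R_L) = √(75 × 277) = √20780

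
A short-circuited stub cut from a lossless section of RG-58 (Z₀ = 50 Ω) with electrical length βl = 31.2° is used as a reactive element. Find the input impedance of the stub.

tan(βl) = 0.606
For a short-circuited stub, Z_in = jZ_0·tan(βl)

Z_in ≈ +j30.3 Ω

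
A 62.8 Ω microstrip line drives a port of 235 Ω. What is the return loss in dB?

Γ = (235 − 62.8)/(235 + 62.8) = 0.578
RL = −20·log₁₀|Γ| = −20·log₁₀(0.578)

RL ≈ 4.76 dB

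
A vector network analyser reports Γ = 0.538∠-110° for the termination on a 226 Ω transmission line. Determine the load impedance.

Z_L ≈ 96.9 − j138 Ω

Z_L = Z_0·(1 + Γ)/(1 − Γ) = 226·(0.816 − j0.506)/(1.18 + j0.506)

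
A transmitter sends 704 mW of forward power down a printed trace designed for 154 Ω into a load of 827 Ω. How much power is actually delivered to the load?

P_delivered ≈ 373 mW

Γ = (827 − 154)/(827 + 154) = 0.686
|Γ|² = 0.471
P_refl = |Γ|²·P_inc = 331 mW, P_del = (1 − |Γ|²)·P_inc = 373 mW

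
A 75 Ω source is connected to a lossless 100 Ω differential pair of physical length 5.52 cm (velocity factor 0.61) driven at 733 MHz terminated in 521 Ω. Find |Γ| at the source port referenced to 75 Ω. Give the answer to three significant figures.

|Γ| ≈ 0.601

λ = v/f = 0.61·c / 733 MHz = 0.25 m
βl = 2π·l/λ = 2π × 0.221 = 79.6°
tan(βl) = 5.45
Z_in = Z_0·(Z_L + jZ_0·tanβl)/(Z_0 + jZ_L·tanβl) = 19.8 − j17.7 Ω
Γ_s = (Z_in − Z_s)/(Z_in + Z_s) = (-55.2 − j17.7)/(94.8 − j17.7), |Γ_s| = 0.601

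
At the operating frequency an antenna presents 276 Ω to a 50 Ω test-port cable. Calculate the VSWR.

VSWR ≈ 5.52

Γ = (276 − 50)/(276 + 50) = 0.693
VSWR = (1 + 0.693)/(1 − 0.693)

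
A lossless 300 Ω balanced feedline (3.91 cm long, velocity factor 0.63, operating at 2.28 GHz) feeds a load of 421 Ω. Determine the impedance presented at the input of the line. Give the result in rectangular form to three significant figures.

λ = v/f = 0.63·c / 2.28 GHz = 0.0829 m
βl = 2π·l/λ = 2π × 0.472 = 170°
tan(βl) = tan(170°) = -0.18
Z_in = Z_0·(Z_L + jZ_0·tanβl)/(Z_0 + jZ_L·tanβl)
     = 300·(421 − j53.9)/(300 − j75.7)

Z_in ≈ 409 + j49.2 Ω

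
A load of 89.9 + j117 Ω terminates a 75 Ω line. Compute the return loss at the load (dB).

RL ≈ 4.68 dB

Γ = (14.9 + j117)/(164.9 + j117), |Γ| = 0.583
RL = −20·log₁₀|Γ| = −20·log₁₀(0.583)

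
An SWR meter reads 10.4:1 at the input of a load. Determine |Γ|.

|Γ| ≈ 0.825

|Γ| = (S − 1)/(S + 1) = (10.4 − 1)/(10.4 + 1) = 9.4/11.4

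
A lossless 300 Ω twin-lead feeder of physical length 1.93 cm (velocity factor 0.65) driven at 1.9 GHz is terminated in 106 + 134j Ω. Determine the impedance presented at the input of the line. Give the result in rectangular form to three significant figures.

Z_in ≈ 981 − j224 Ω

λ = v/f = 0.65·c / 1.9 GHz = 0.103 m
βl = 2π·l/λ = 2π × 0.188 = 67.7°
tan(βl) = tan(67.7°) = 2.44
Z_in = Z_0·(Z_L + jZ_0·tanβl)/(Z_0 + jZ_L·tanβl)
     = 300·(106 + j865)/(-26.7 + j258)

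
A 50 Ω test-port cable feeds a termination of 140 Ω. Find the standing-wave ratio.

Γ = (140 − 50)/(140 + 50) = 0.474
VSWR = (1 + 0.474)/(1 − 0.474)

VSWR ≈ 2.8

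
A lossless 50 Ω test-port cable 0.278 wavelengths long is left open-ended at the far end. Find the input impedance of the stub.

Z_in ≈ +j8.89 Ω

βl = 2π × 0.278 = 100°
tan(βl) = -5.63
For an open-ended stub, Z_in = −jZ_0·cot(βl) = −jZ_0/tan(βl)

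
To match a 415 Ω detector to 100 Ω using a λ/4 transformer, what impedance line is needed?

Z_qwt = √(Z_0·R_L) = √(100 × 415) = √41500

Z_qwt ≈ 204 Ω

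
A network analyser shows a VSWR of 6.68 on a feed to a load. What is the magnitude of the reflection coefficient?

|Γ| = (S − 1)/(S + 1) = (6.68 − 1)/(6.68 + 1) = 5.68/7.68

|Γ| ≈ 0.74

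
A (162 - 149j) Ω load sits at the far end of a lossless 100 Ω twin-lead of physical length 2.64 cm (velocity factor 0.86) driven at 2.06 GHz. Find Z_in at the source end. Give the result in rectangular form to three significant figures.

Z_in ≈ 30.4 + j7.58 Ω

λ = v/f = 0.86·c / 2.06 GHz = 0.125 m
βl = 2π·l/λ = 2π × 0.211 = 75.9°
tan(βl) = tan(75.9°) = 3.98
Z_in = Z_0·(Z_L + jZ_0·tanβl)/(Z_0 + jZ_L·tanβl)
     = 100·(162 + j249)/(693 + j644)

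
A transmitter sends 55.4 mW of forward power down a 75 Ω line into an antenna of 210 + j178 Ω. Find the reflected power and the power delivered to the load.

P_reflected ≈ 24.5 mW; P_delivered ≈ 30.9 mW

|Γ| = |(135 + j178)/(285 + j178)| = 0.665
|Γ|² = 0.442
P_refl = |Γ|²·P_inc = 24.5 mW, P_del = (1 − |Γ|²)·P_inc = 30.9 mW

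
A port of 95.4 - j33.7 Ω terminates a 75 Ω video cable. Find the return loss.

RL ≈ 12.9 dB

Γ = (20.4 − j33.7)/(170.4 − j33.7), |Γ| = 0.227
RL = −20·log₁₀|Γ| = −20·log₁₀(0.227)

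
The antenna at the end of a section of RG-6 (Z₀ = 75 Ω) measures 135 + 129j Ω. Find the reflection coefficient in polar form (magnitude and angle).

Γ ≈ 0.577 ∠ 33.5°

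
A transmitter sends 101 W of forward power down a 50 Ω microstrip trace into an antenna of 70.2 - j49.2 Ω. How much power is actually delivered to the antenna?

P_delivered ≈ 84.1 W

|Γ| = |(20.2 − j49.2)/(120.2 − j49.2)| = 0.409
|Γ|² = 0.168
P_refl = |Γ|²·P_inc = 16.9 W, P_del = (1 − |Γ|²)·P_inc = 84.1 W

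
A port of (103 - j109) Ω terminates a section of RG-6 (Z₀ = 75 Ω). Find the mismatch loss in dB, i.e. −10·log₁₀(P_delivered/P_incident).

Γ = (28 − j109)/(178 − j109), |Γ| = 0.539
|Γ|² = 0.291, so P_del/P_inc = 1 − |Γ|² = 0.709
ML = −10·log₁₀(1 − |Γ|²)

mismatch loss ≈ 1.49 dB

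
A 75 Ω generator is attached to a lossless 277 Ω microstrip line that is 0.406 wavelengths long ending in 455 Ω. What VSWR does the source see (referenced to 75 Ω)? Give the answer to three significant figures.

βl = 2π × 0.406 = 146°
tan(βl) = -0.67
Z_in = Z_0·(Z_L + jZ_0·tanβl)/(Z_0 + jZ_L·tanβl) = 298 + j143 Ω
Γ_s = (Z_in − Z_s)/(Z_in + Z_s) = (223 + j143)/(373 + j143), |Γ_s| = 0.663
VSWR = (1 + |Γ_s|)/(1 − |Γ_s|)

VSWR ≈ 4.93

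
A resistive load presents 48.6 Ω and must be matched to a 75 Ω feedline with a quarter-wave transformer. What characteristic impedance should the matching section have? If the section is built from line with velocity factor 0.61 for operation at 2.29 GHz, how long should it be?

Z_qwt ≈ 60.4 Ω; length ≈ 2 cm

Z_qwt = √(Z_0·R_L) = √(75 × 48.6) = √3645
λ = 0.61·c/f = 0.0799 m, so l = λ/4 = 0.02 m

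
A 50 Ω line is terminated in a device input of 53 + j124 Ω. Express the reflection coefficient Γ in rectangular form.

Γ ≈ 0.604 + j0.477

Γ = (Z_L − Z_0)/(Z_L + Z_0) = (3 + j124)/(103 + j124)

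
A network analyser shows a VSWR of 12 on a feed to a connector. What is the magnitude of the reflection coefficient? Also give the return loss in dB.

|Γ| ≈ 0.846; return loss ≈ 1.45 dB

|Γ| = (S − 1)/(S + 1) = (12 − 1)/(12 + 1) = 11/13
RL = −20·log₁₀|Γ| = −20·log₁₀(0.846)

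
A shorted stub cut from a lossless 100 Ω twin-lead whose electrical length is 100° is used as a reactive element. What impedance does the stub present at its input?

tan(βl) = -5.67
For a shorted stub, Z_in = jZ_0·tan(βl)

Z_in ≈ −j567 Ω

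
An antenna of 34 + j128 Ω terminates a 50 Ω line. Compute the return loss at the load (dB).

Γ = (-16 + j128)/(84 + j128), |Γ| = 0.843
RL = −20·log₁₀|Γ| = −20·log₁₀(0.843)

RL ≈ 1.49 dB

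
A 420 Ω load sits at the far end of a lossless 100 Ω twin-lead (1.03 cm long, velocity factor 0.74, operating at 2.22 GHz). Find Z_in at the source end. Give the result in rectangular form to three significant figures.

Z_in ≈ 59.6 − j114 Ω

λ = v/f = 0.74·c / 2.22 GHz = 0.1 m
βl = 2π·l/λ = 2π × 0.103 = 37.1°
tan(βl) = tan(37.1°) = 0.756
Z_in = Z_0·(Z_L + jZ_0·tanβl)/(Z_0 + jZ_L·tanβl)
     = 100·(420 + j75.6)/(100 + j317)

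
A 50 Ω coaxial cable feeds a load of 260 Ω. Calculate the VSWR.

For a purely resistive load, VSWR = R_L/Z_0 or Z_0/R_L (whichever > 1) = 260/50

VSWR ≈ 5.2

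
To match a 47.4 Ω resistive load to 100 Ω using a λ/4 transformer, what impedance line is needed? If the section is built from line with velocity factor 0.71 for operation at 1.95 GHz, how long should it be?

Z_qwt = √(Z_0·R_L) = √(100 × 47.4) = √4740
λ = 0.71·c/f = 0.109 m, so l = λ/4 = 0.0273 m

Z_qwt ≈ 68.8 Ω; length ≈ 2.73 cm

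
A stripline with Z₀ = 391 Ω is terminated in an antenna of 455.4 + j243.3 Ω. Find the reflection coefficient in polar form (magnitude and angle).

Γ ≈ 0.286 ∠ 59.1°

Γ = (Z_L − Z_0)/(Z_L + Z_0) = (64.4 + j243.3)/(846.4 + j243.3)
|Γ| = 252/881 = 0.286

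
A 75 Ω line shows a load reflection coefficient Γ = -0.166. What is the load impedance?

Z_L = Z_0·(1 + Γ)/(1 − Γ) = 75·(0.834)/(1.17)

Z_L ≈ 53.6 Ω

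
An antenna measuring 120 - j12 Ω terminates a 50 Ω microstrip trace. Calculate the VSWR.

Γ = (Z_L − Z_0)/(Z_L + Z_0) = (70 − j12)/(170 − j12)
|Γ| = 71/170 = 0.417
VSWR = (1 + |Γ|)/(1 − |Γ|) = 1.42/0.583

VSWR ≈ 2.43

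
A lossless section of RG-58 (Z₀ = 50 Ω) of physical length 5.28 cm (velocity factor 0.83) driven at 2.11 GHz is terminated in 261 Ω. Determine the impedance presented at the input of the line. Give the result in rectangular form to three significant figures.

λ = v/f = 0.83·c / 2.11 GHz = 0.118 m
βl = 2π·l/λ = 2π × 0.447 = 161°
tan(βl) = tan(161°) = -0.343
Z_in = Z_0·(Z_L + jZ_0·tanβl)/(Z_0 + jZ_L·tanβl)
     = 50·(261 − j17.1)/(50 − j89.5)

Z_in ≈ 69.4 + j107 Ω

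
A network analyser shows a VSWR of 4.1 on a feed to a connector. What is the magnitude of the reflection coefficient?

|Γ| ≈ 0.608

|Γ| = (S − 1)/(S + 1) = (4.1 − 1)/(4.1 + 1) = 3.1/5.1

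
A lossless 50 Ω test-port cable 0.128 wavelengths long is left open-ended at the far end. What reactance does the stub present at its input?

X_in ≈ -48.1 Ω (capacitive)

βl = 2π × 0.128 = 46.1°
tan(βl) = 1.04
For an open-ended stub, Z_in = −jZ_0·cot(βl) = −jZ_0/tan(βl)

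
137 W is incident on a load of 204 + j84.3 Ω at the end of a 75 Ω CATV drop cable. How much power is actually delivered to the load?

|Γ| = |(129 + j84.3)/(279 + j84.3)| = 0.529
|Γ|² = 0.28
P_refl = |Γ|²·P_inc = 38.3 W, P_del = (1 − |Γ|²)·P_inc = 98.7 W

P_delivered ≈ 98.7 W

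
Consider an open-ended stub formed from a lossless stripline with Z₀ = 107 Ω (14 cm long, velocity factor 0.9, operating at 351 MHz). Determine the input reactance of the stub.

X_in ≈ -48.7 Ω (capacitive)

λ = v/f = 0.9·c / 351 MHz = 0.769 m
βl = 2π·l/λ = 2π × 0.182 = 65.5°
tan(βl) = 2.2
For an open-ended stub, Z_in = −jZ_0·cot(βl) = −jZ_0/tan(βl)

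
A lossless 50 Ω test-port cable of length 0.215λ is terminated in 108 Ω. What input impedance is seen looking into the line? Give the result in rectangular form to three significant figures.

Z_in ≈ 24 − j8.69 Ω

βl = 2π × 0.215 = 77.4°
tan(βl) = tan(77.4°) = 4.47
Z_in = Z_0·(Z_L + jZ_0·tanβl)/(Z_0 + jZ_L·tanβl)
     = 50·(108 + j224)/(50 + j483)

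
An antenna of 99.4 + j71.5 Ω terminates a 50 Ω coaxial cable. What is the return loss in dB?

Γ = (49.4 + j71.5)/(149.4 + j71.5), |Γ| = 0.525
RL = −20·log₁₀|Γ| = −20·log₁₀(0.525)

RL ≈ 5.6 dB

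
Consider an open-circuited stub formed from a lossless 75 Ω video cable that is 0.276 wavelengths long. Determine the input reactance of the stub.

βl = 2π × 0.276 = 99.4°
tan(βl) = -6.07
For an open-circuited stub, Z_in = −jZ_0·cot(βl) = −jZ_0/tan(βl)

X_in ≈ 12.4 Ω (inductive)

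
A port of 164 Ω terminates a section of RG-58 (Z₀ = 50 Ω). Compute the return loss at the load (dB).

Γ = (164 − 50)/(164 + 50) = 0.533
RL = −20·log₁₀|Γ| = −20·log₁₀(0.533)

RL ≈ 5.47 dB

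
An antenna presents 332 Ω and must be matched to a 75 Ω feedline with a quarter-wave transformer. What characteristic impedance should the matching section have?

Z_qwt ≈ 158 Ω

Z_qwt = √(Z_0·R_L) = √(75 × 332) = √24900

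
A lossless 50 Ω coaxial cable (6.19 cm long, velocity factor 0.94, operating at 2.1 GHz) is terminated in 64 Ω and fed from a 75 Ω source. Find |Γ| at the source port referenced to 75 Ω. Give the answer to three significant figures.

λ = v/f = 0.94·c / 2.1 GHz = 0.134 m
βl = 2π·l/λ = 2π × 0.461 = 166°
tan(βl) = -0.25
Z_in = Z_0·(Z_L + jZ_0·tanβl)/(Z_0 + jZ_L·tanβl) = 61.7 + j7.25 Ω
Γ_s = (Z_in − Z_s)/(Z_in + Z_s) = (-13.3 + j7.25)/(137 + j7.25), |Γ_s| = 0.111

|Γ| ≈ 0.111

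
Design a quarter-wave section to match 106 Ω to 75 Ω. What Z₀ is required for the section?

Z_qwt ≈ 89.2 Ω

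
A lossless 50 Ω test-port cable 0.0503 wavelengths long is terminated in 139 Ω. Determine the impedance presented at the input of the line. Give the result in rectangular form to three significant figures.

βl = 2π × 0.0503 = 18.1°
tan(βl) = tan(18.1°) = 0.327
Z_in = Z_0·(Z_L + jZ_0·tanβl)/(Z_0 + jZ_L·tanβl)
     = 50·(139 + j16.4)/(50 + j45.5)

Z_in ≈ 84.2 − j60.2 Ω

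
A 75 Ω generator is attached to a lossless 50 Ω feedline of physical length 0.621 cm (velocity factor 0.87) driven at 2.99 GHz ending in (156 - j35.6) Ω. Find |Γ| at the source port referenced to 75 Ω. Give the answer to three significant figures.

|Γ| ≈ 0.492

λ = v/f = 0.87·c / 2.99 GHz = 0.0873 m
βl = 2π·l/λ = 2π × 0.0711 = 25.6°
tan(βl) = 0.479
Z_in = Z_0·(Z_L + jZ_0·tanβl)/(Z_0 + jZ_L·tanβl) = 47.5 − j61.7 Ω
Γ_s = (Z_in − Z_s)/(Z_in + Z_s) = (-27.5 − j61.7)/(123 − j61.7), |Γ_s| = 0.492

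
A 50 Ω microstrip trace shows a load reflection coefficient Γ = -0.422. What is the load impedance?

Z_L ≈ 20.3 Ω

Z_L = Z_0·(1 + Γ)/(1 − Γ) = 50·(0.578)/(1.42)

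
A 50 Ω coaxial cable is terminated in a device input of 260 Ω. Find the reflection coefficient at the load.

Γ = 0.677

Γ = (Z_L − Z_0)/(Z_L + Z_0) = (260 − 50)/(260 + 50) = 210/310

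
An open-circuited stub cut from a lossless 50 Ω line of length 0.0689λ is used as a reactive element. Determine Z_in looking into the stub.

Z_in ≈ −j108 Ω

βl = 2π × 0.0689 = 24.8°
tan(βl) = 0.462
For an open-circuited stub, Z_in = −jZ_0·cot(βl) = −jZ_0/tan(βl)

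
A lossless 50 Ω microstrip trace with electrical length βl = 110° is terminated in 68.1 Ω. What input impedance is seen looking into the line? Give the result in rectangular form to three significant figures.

tan(βl) = tan(110°) = -2.75
Z_in = Z_0·(Z_L + jZ_0·tanβl)/(Z_0 + jZ_L·tanβl)
     = 50·(68.1 − j137)/(50 − j187)

Z_in ≈ 38.8 + j7.83 Ω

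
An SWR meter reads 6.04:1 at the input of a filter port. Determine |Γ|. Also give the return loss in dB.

|Γ| ≈ 0.716; return loss ≈ 2.9 dB

|Γ| = (S − 1)/(S + 1) = (6.04 − 1)/(6.04 + 1) = 5.04/7.04
RL = −20·log₁₀|Γ| = −20·log₁₀(0.716)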